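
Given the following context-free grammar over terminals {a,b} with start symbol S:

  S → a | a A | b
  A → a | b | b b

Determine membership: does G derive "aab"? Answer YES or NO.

Convert to CNF:
  S -> T1 A | a | b
  A -> T0 T0 | a | b
  T0 -> b
  T1 -> a

CYK fill:
  T[0,0] 'a' = {A,S,T1}  orig:{A,S}
  T[1,1] 'a' = {A,S,T1}  orig:{A,S}
  T[2,2] 'b' = {A,S,T0}  orig:{A,S}
  T[0,1] 'aa' = {S}
  T[1,2] 'ab' = {S}
  T[0,2] 'aab' = ∅

S ∉ T[0,2] ⇒ NO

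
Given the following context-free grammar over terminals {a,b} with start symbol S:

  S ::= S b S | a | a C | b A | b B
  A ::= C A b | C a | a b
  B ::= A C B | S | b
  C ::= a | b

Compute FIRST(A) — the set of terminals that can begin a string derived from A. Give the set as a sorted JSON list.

FIRST iteration:
iter 1:
  A via A→a b: +{a}
  B via B→A C B: +{a}
  B via B→b: +{b}
  C via C→a: +{a}
  C via C→b: +{b}
  S via S→a: +{a}
  S via S→b A: +{b}
  FIRST(S)={a,b}  FIRST(A)={a}  FIRST(B)={a,b}  FIRST(C)={a,b}
iter 2:
  A via A→C A b: +{b}
  FIRST(S)={a,b}  FIRST(A)={a,b}  FIRST(B)={a,b}  FIRST(C)={a,b}
iter 3: (no change)
  FIRST(S)={a,b}  FIRST(A)={a,b}  FIRST(B)={a,b}  FIRST(C)={a,b}

FIRST(A) = ["a", "b"]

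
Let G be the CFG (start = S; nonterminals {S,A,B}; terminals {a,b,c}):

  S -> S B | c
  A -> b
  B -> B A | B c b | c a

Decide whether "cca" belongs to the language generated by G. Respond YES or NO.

CNF form of G:
  S -> S B | c
  A -> b
  B -> B A | B X3 | T0 T2
  T0 -> c
  T1 -> b
  T2 -> a
  X3 -> T0 T1

CYK fill:
  cell(0,0) c: {S,T0}  orig:{S}
  cell(1,1) c: {S,T0}  orig:{S}
  cell(2,2) a: {T2}  orig:{}
  cell(0,1) cc: ∅
  cell(1,2) ca: {B}
  cell(0,2) cca: {S}

S ∈ T[0,2] ⇒ YES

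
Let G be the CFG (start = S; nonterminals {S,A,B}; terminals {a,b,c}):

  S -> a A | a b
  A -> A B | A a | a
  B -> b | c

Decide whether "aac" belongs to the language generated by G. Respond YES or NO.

CNF form of G:
  S -> T0 A | T0 T1
  A -> A B | A T0 | a
  B -> b | c
  T0 -> a
  T1 -> b

CYK fill:
  cell(0,0) a: {A,T0}  orig:{A}
  cell(1,1) a: {A,T0}  orig:{A}
  cell(2,2) c: {B}
  cell(0,1) aa: {A,S}
  cell(1,2) ac: {A}
  cell(0,2) aac: {A,S}

S ∈ T[0,2] ⇒ YES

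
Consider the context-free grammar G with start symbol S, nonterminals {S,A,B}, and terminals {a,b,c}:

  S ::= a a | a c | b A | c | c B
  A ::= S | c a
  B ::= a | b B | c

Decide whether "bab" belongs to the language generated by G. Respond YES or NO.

CNF form of G:
  S -> T0 T0 | T0 T1 | T1 B | T2 A | c
  A -> T0 T0 | T0 T1 | T1 B | T1 T0 | T2 A | c
  B -> T2 B | a | c
  T0 -> a
  T1 -> c
  T2 -> b

Fill CYK table bottom-up:
  T[0,0] 'b' = {T2}  orig:{}
  T[1,1] 'a' = {B,T0}  orig:{B}
  T[2,2] 'b' = {T2}  orig:{}
  T[0,1] 'ba' = {B}
  T[1,2] 'ab' = ∅
  T[0,2] 'bab' = ∅

S ∉ T[0,2] ⇒ NO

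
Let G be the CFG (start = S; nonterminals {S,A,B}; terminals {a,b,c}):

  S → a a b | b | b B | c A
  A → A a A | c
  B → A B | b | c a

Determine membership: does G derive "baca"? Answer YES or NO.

CNF form of G:
  S -> T0 X4 | T1 A | T2 B | b
  A -> A X3 | c
  B -> A B | T1 T0 | b
  T0 -> a
  T1 -> c
  T2 -> b
  X3 -> T0 A
  X4 -> T0 T2

CYK fill:
  cell(0,0) b: {B,S,T2}  orig:{B,S}
  cell(1,1) a: {T0}  orig:{}
  cell(2,2) c: {A,T1}  orig:{A}
  cell(3,3) a: {T0}  orig:{}
  cell(0,1) ba: ∅
  cell(1,2) ac: {X3}  orig:{}
  cell(2,3) ca: {B}
  cell(0,2) bac: ∅
  cell(1,3) aca: ∅
  cell(0,3) baca: ∅

S ∉ T[0,3] ⇒ NO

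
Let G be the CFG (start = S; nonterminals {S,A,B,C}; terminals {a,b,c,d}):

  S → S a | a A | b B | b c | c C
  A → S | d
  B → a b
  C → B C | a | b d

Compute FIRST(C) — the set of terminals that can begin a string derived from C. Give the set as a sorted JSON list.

FIRST iteration:
[1]
  A via A→d: +{d}
  B via B→a b: +{a}
  C via C→B C: +{a}
  C via C→b d: +{b}
  S via S→a A: +{a}
  S via S→b B: +{b}
  S via S→c C: +{c}
  S: {a,b,c}  A: {d}  B: {a}  C: {a,b}
[2]
  A via A→S: +{a,b,c}
  S: {a,b,c}  A: {a,b,c,d}  B: {a}  C: {a,b}
[3] done
  S: {a,b,c}  A: {a,b,c,d}  B: {a}  C: {a,b}

FIRST(C) = ["a", "b"]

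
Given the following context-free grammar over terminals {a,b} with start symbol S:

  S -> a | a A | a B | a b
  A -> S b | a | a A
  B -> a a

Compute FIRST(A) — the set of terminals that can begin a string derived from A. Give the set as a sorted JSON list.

FIRST iteration:
[1]
  A via A→a: +{a}
  B via B→a a: +{a}
  S via S→a: +{a}
  S: {a}  A: {a}  B: {a}
[2] (stable)
  S: {a}  A: {a}  B: {a}

FIRST(A) = ["a"]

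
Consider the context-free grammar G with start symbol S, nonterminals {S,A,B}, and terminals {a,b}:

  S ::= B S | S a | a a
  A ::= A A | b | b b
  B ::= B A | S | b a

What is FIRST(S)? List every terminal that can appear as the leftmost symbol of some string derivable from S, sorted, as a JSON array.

FIRST iteration:
pass 1:
  A via A→b: +{b}
  B via B→b a: +{b}
  S via S→B S: +{b}
  S via S→a a: +{a}
  FIRST[S]={a,b}  FIRST[A]={b}  FIRST[B]={b}
pass 2:
  B via B→S: +{a}
  FIRST[S]={a,b}  FIRST[A]={b}  FIRST[B]={a,b}
pass 3: (no change)
  FIRST[S]={a,b}  FIRST[A]={b}  FIRST[B]={a,b}

FIRST(S) = ["a", "b"]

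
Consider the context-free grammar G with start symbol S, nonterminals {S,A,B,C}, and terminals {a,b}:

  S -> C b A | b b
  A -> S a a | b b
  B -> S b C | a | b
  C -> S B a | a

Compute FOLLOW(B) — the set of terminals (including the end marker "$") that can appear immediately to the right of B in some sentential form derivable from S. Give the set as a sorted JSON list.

FIRST sets, iterate to fixpoint:
[1]
  A via A→b b: +{b}
  B via B→a: +{a}
  B via B→b: +{b}
  C via C→a: +{a}
  S via S→C b A: +{a}
  S via S→b b: +{b}
  FIRST(S)={a,b}  FIRST(A)={b}  FIRST(B)={a,b}  FIRST(C)={a}
[2]
  A via A→S a a: +{a}
  C via C→S B a: +{b}
  FIRST(S)={a,b}  FIRST(A)={a,b}  FIRST(B)={a,b}  FIRST(C)={a,b}
[3] — fixpoint
  FIRST(S)={a,b}  FIRST(A)={a,b}  FIRST(B)={a,b}  FIRST(C)={a,b}

Compute FOLLOW by fixpoint:
FOLLOW(S) := {$}
round 1:
  A→S a a: FOLLOW(S) ⊇ FIRST(a) = {a}; new: +{a}
  B→S b C: FOLLOW(S) ⊇ FIRST(b) = {b}; new: +{b}
  C→S B a: FOLLOW(B) ⊇ FIRST(a) = {a}; new: +{a}
  S→C b A: FOLLOW(C) ⊇ FIRST(b) = {b}; new: +{b}
  S→C b A: FOLLOW(A) ⊇ FOLLOW(S) ⊇ {$,a,b}; new: +{$,a,b}
  S: {$,a,b}  A: {$,a,b}  B: {a}  C: {b}
round 2:
  B→S b C: FOLLOW(C) ⊇ FOLLOW(B) ⊇ {a}; new: +{a}
  S: {$,a,b}  A: {$,a,b}  B: {a}  C: {a,b}
round 3: — fixpoint
  S: {$,a,b}  A: {$,a,b}  B: {a}  C: {a,b}

FOLLOW(B) = ["a"]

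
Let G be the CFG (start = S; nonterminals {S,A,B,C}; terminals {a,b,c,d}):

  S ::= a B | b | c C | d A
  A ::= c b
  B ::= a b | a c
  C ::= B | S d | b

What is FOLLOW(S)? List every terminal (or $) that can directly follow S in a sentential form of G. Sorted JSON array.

Compute FIRST by fixpoint:
round 1:
  A via A→c b: +{c}
  B via B→a b: +{a}
  C via C→B: +{a}
  C via C→b: +{b}
  S via S→a B: +{a}
  S via S→b: +{b}
  S via S→c C: +{c}
  S via S→d A: +{d}
  FIRST[S]={a,b,c,d}  FIRST[A]={c}  FIRST[B]={a}  FIRST[C]={a,b}
round 2:
  C via C→S d: +{c,d}
  FIRST[S]={a,b,c,d}  FIRST[A]={c}  FIRST[B]={a}  FIRST[C]={a,b,c,d}
round 3: (no change)
  FIRST[S]={a,b,c,d}  FIRST[A]={c}  FIRST[B]={a}  FIRST[C]={a,b,c,d}

FOLLOW sets:
seed FOLLOW(S) with $
iter 1:
  C→S d: FOLLOW(S) ⊇ FIRST(d) = {d}; new: +{d}
  S→a B: FOLLOW(B) ⊇ FOLLOW(S) ⊇ {$,d}; new: +{$,d}
  S→c C: FOLLOW(C) ⊇ FOLLOW(S) ⊇ {$,d}; new: +{$,d}
  S→d A: FOLLOW(A) ⊇ FOLLOW(S) ⊇ {$,d}; new: +{$,d}
  FOLLOW[S]={$,d}  FOLLOW[A]={$,d}  FOLLOW[B]={$,d}  FOLLOW[C]={$,d}
iter 2: (no change)
  FOLLOW[S]={$,d}  FOLLOW[A]={$,d}  FOLLOW[B]={$,d}  FOLLOW[C]={$,d}

FOLLOW(S) = ["$", "d"]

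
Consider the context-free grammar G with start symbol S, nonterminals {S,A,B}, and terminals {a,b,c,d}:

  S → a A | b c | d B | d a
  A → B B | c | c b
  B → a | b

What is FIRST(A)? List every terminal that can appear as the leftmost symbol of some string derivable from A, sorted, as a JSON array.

FIRST iteration:
[1]
  A via A→c: +{c}
  B via B→a: +{a}
  B via B→b: +{b}
  S via S→a A: +{a}
  S via S→b c: +{b}
  S via S→d B: +{d}
  FIRST(S)={a,b,d}  FIRST(A)={c}  FIRST(B)={a,b}
[2]
  A via A→B B: +{a,b}
  FIRST(S)={a,b,d}  FIRST(A)={a,b,c}  FIRST(B)={a,b}
[3] done
  FIRST(S)={a,b,d}  FIRST(A)={a,b,c}  FIRST(B)={a,b}

FIRST(A) = ["a", "b", "c"]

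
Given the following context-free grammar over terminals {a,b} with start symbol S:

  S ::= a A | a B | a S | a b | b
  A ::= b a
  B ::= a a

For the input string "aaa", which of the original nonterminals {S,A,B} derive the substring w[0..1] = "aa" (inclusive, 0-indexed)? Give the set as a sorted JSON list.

Convert to CNF:
  S -> T1 A | T1 B | T1 S | T1 T0 | b
  A -> T0 T1
  B -> T1 T1
  T0 -> b
  T1 -> a

CYK table (by increasing span) (cells [i..j] with 0 ≤ i ≤ j ≤ 1 only):
  T[0,0] 'a' = {T1}  orig:{}
  T[1,1] 'a' = {T1}  orig:{}
  T[0,1] 'aa' = {B}

Original NTs in T[0,1] deriving "aa": ["B"]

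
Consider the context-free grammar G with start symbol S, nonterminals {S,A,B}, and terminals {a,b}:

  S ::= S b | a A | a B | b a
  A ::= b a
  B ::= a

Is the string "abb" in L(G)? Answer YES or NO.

Convert to CNF:
  S -> S T0 | T0 T1 | T1 A | T1 B
  A -> T0 T1
  B -> a
  T0 -> b
  T1 -> a

CYK fill:
  [0..0]={B,T1}  "a"  orig:{B}
  [1..1]={T0}  "b"  orig:{}
  [2..2]={T0}  "b"  orig:{}
  [0..1]=∅  "ab"
  [1..2]=∅  "bb"
  [0..2]=∅  "abb"

S ∉ T[0,2] ⇒ NO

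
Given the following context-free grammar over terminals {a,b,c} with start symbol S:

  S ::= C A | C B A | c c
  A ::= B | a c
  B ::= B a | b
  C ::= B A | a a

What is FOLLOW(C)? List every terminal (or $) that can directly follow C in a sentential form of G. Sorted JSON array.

FIRST iteration:
iter 1:
  A via A→a c: +{a}
  B via B→b: +{b}
  C via C→B A: +{b}
  C via C→a a: +{a}
  S via S→C A: +{a,b}
  S via S→c c: +{c}
  FIRST[S]={a,b,c}  FIRST[A]={a}  FIRST[B]={b}  FIRST[C]={a,b}
iter 2:
  A via A→B: +{b}
  FIRST[S]={a,b,c}  FIRST[A]={a,b}  FIRST[B]={b}  FIRST[C]={a,b}
iter 3: (stable)
  FIRST[S]={a,b,c}  FIRST[A]={a,b}  FIRST[B]={b}  FIRST[C]={a,b}

FOLLOW sets:
initialize: $ ∈ FOLLOW(S)
[1]
  B→B a: FOLLOW(B) ⊇ FIRST(a) = {a}; new: +{a}
  C→B A: FOLLOW(B) ⊇ FIRST(A) = {a,b}; new: +{b}
  S→C A: FOLLOW(C) ⊇ FIRST(A) = {a,b}; new: +{a,b}
  S→C A: FOLLOW(A) ⊇ FOLLOW(S) ⊇ {$}; new: +{$}
  FOLLOW[S]={$}  FOLLOW[A]={$}  FOLLOW[B]={a,b}  FOLLOW[C]={a,b}
[2]
  A→B: FOLLOW(B) ⊇ FOLLOW(A) ⊇ {$}; new: +{$}
  C→B A: FOLLOW(A) ⊇ FOLLOW(C) ⊇ {a,b}; new: +{a,b}
  FOLLOW[S]={$}  FOLLOW[A]={$,a,b}  FOLLOW[B]={$,a,b}  FOLLOW[C]={a,b}
[3] done
  FOLLOW[S]={$}  FOLLOW[A]={$,a,b}  FOLLOW[B]={$,a,b}  FOLLOW[C]={a,b}

FOLLOW(C) = ["a", "b"]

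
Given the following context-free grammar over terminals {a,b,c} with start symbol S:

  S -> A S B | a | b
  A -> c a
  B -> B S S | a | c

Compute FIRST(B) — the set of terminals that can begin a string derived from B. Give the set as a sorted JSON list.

FIRST sets, iterate to fixpoint:
pass 1:
  A via A→c a: +{c}
  B via B→a: +{a}
  B via B→c: +{c}
  S via S→A S B: +{c}
  S via S→a: +{a}
  S via S→b: +{b}
  FIRST(S)={a,b,c}  FIRST(A)={c}  FIRST(B)={a,c}
pass 2: (no change)
  FIRST(S)={a,b,c}  FIRST(A)={c}  FIRST(B)={a,c}

FIRST(B) = ["a", "c"]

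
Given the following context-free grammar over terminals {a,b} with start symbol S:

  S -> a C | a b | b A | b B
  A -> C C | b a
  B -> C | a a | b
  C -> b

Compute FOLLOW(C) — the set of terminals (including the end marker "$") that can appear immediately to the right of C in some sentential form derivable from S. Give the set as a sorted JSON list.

FIRST sets, iterate to fixpoint:
pass 1:
  A via A→b a: +{b}
  B via B→a a: +{a}
  B via B→b: +{b}
  C via C→b: +{b}
  S via S→a C: +{a}
  S via S→b A: +{b}
  S: {a,b}  A: {b}  B: {a,b}  C: {b}
pass 2: (no change)
  S: {a,b}  A: {b}  B: {a,b}  C: {b}

Compute FOLLOW by fixpoint:
initialize: $ ∈ FOLLOW(S)
pass 1:
  A→C C: FOLLOW(C) ⊇ FIRST(C) = {b}; new: +{b}
  S→a C: FOLLOW(C) ⊇ FOLLOW(S) ⊇ {$}; new: +{$}
  S→b A: FOLLOW(A) ⊇ FOLLOW(S) ⊇ {$}; new: +{$}
  S→b B: FOLLOW(B) ⊇ FOLLOW(S) ⊇ {$}; new: +{$}
  FOLLOW[S]={$}  FOLLOW[A]={$}  FOLLOW[B]={$}  FOLLOW[C]={$,b}
pass 2: — fixpoint
  FOLLOW[S]={$}  FOLLOW[A]={$}  FOLLOW[B]={$}  FOLLOW[C]={$,b}

FOLLOW(C) = ["$", "b"]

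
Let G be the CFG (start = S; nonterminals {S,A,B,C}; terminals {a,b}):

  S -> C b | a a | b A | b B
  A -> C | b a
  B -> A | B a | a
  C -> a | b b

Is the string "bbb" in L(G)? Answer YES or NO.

CNF form of G:
  S -> C T0 | T0 A | T0 B | T1 T1
  A -> T0 T0 | T0 T1 | a
  B -> B T1 | T0 T0 | T0 T1 | a
  C -> T0 T0 | a
  T0 -> b
  T1 -> a

Fill CYK table bottom-up:
  [0..0]={T0}  "b"  orig:{}
  [1..1]={T0}  "b"  orig:{}
  [2..2]={T0}  "b"  orig:{}
  [0..1]={A,B,C}  "bb"
  [1..2]={A,B,C}  "bb"
  [0..2]={S}  "bbb"

S ∈ T[0,2] ⇒ YES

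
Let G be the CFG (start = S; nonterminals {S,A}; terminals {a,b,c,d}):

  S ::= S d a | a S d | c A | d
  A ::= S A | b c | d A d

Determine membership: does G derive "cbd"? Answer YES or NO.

CNF form of G:
  S -> S X5 | T1 A | T3 X6 | d
  A -> S A | T0 T1 | T2 X4
  T0 -> b
  T1 -> c
  T2 -> d
  T3 -> a
  X4 -> A T2
  X5 -> T2 T3
  X6 -> S T2

CYK table (by increasing span):
  [0..0]={T1}  "c"  orig:{}
  [1..1]={T0}  "b"  orig:{}
  [2..2]={S,T2}  "d"  orig:{S}
  [0..1]=∅  "cb"
  [1..2]=∅  "bd"
  [0..2]=∅  "cbd"

S ∉ T[0,2] ⇒ NO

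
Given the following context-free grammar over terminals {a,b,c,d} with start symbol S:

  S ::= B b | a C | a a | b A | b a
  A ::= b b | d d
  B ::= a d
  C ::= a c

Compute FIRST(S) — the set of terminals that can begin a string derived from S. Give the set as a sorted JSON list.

Compute FIRST by fixpoint:
pass 1:
  A via A→b b: +{b}
  A via A→d d: +{d}
  B via B→a d: +{a}
  C via C→a c: +{a}
  S via S→B b: +{a}
  S via S→b A: +{b}
  S: {a,b}  A: {b,d}  B: {a}  C: {a}
pass 2: (no change)
  S: {a,b}  A: {b,d}  B: {a}  C: {a}

FIRST(S) = ["a", "b"]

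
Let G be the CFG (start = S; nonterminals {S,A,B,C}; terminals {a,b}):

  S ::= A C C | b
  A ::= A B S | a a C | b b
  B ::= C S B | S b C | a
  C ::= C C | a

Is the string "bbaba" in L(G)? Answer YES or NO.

Convert to CNF:
  S -> A X6 | b
  A -> A X2 | T0 X3 | T1 T1
  B -> C X4 | S X5 | a
  C -> C C | a
  T0 -> a
  T1 -> b
  X2 -> B S
  X3 -> T0 C
  X4 -> S B
  X5 -> T1 C
  X6 -> C C

CYK table (by increasing span):
  T[0,0] 'b' = {S,T1}  orig:{S}
  T[1,1] 'b' = {S,T1}  orig:{S}
  T[2,2] 'a' = {B,C,T0}  orig:{B,C}
  T[3,3] 'b' = {S,T1}  orig:{S}
  T[4,4] 'a' = {B,C,T0}  orig:{B,C}
  T[0,1] 'bb' = {A}
  T[1,2] 'ba' = {X4,X5}  orig:{}
  T[2,3] 'ab' = {X2}  orig:{}
  T[3,4] 'ba' = {X4,X5}  orig:{}
  T[0,2] 'bba' = {B}
  T[1,3] 'bab' = ∅
  T[2,4] 'aba' = {B}
  T[0,3] 'bbab' = {A,X2}  orig:{A}
  T[1,4] 'baba' = {X4}  orig:{}
  T[0,4] 'bbaba' = ∅

S ∉ T[0,4] ⇒ NO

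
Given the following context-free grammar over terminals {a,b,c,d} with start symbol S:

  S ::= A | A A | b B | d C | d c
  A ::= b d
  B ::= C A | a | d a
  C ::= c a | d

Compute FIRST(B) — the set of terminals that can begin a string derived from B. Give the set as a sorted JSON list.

FIRST iteration:
[1]
  A via A→b d: +{b}
  B via B→a: +{a}
  B via B→d a: +{d}
  C via C→c a: +{c}
  C via C→d: +{d}
  S via S→A: +{b}
  S via S→d C: +{d}
  FIRST(S)={b,d}  FIRST(A)={b}  FIRST(B)={a,d}  FIRST(C)={c,d}
[2]
  B via B→C A: +{c}
  FIRST(S)={b,d}  FIRST(A)={b}  FIRST(B)={a,c,d}  FIRST(C)={c,d}
[3] done
  FIRST(S)={b,d}  FIRST(A)={b}  FIRST(B)={a,c,d}  FIRST(C)={c,d}

FIRST(B) = ["a", "c", "d"]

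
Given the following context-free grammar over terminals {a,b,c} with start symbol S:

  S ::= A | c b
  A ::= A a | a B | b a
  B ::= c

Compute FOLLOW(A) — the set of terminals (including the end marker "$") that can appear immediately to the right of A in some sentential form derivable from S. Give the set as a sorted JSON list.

Compute FIRST by fixpoint:
[1]
  A via A→a B: +{a}
  A via A→b a: +{b}
  B via B→c: +{c}
  S via S→A: +{a,b}
  S via S→c b: +{c}
  S: {a,b,c}  A: {a,b}  B: {c}
[2] — fixpoint
  S: {a,b,c}  A: {a,b}  B: {c}

FOLLOW sets:
seed FOLLOW(S) with $
round 1:
  A→A a: FOLLOW(A) ⊇ FIRST(a) = {a}; new: +{a}
  A→a B: FOLLOW(B) ⊇ FOLLOW(A) ⊇ {a}; new: +{a}
  S→A: FOLLOW(A) ⊇ FOLLOW(S) ⊇ {$}; new: +{$}
  FOLLOW(S)={$}  FOLLOW(A)={$,a}  FOLLOW(B)={a}
round 2:
  A→a B: FOLLOW(B) ⊇ FOLLOW(A) ⊇ {$,a}; new: +{$}
  FOLLOW(S)={$}  FOLLOW(A)={$,a}  FOLLOW(B)={$,a}
round 3: (stable)
  FOLLOW(S)={$}  FOLLOW(A)={$,a}  FOLLOW(B)={$,a}

FOLLOW(A) = ["$", "a"]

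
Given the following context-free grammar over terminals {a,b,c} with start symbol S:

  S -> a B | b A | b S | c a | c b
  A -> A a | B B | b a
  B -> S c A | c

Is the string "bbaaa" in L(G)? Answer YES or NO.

CNF form of G:
  S -> T0 B | T1 A | T1 S | T2 T0 | T2 T1
  A -> A T0 | B B | T1 T0
  B -> S X3 | c
  T0 -> a
  T1 -> b
  T2 -> c
  X3 -> T2 A

Fill CYK table bottom-up:
  [0..0]={T1}  "b"  orig:{}
  [1..1]={T1}  "b"  orig:{}
  [2..2]={T0}  "a"  orig:{}
  [3..3]={T0}  "a"  orig:{}
  [4..4]={T0}  "a"  orig:{}
  [0..1]=∅  "bb"
  [1..2]={A}  "ba"
  [2..3]=∅  "aa"
  [3..4]=∅  "aa"
  [0..2]={S}  "bba"
  [1..3]={A}  "baa"
  [2..4]=∅  "aaa"
  [0..3]={S}  "bbaa"
  [1..4]={A}  "baaa"
  [0..4]={S}  "bbaaa"

S ∈ T[0,4] ⇒ YES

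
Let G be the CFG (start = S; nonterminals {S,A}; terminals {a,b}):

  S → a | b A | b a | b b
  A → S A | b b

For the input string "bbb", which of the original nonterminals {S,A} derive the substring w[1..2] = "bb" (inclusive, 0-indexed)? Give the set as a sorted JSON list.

Convert to CNF:
  S -> T0 A | T0 T0 | T0 T1 | a
  A -> S A | T0 T0
  T0 -> b
  T1 -> a

CYK fill (cells [i..j] with 1 ≤ i ≤ j ≤ 2 only):
  T[1,1] 'b' = {T0}  orig:{}
  T[2,2] 'b' = {T0}  orig:{}
  T[1,2] 'bb' = {A,S}

Original NTs in T[1,2] deriving "bb": ["A", "S"]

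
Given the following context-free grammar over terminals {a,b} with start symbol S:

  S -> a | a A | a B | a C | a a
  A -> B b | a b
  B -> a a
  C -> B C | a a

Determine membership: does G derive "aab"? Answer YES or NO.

CNF form of G:
  S -> T1 A | T1 B | T1 C | T1 T1 | a
  A -> B T0 | T1 T0
  B -> T1 T1
  C -> B C | T1 T1
  T0 -> b
  T1 -> a

CYK fill:
  T[0,0] 'a' = {S,T1}  orig:{S}
  T[1,1] 'a' = {S,T1}  orig:{S}
  T[2,2] 'b' = {T0}  orig:{}
  T[0,1] 'aa' = {B,C,S}
  T[1,2] 'ab' = {A}
  T[0,2] 'aab' = {A,S}

S ∈ T[0,2] ⇒ YES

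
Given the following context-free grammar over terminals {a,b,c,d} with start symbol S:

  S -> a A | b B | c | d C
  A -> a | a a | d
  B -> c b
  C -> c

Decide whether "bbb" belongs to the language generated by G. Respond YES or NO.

Convert to CNF:
  S -> T0 A | T2 B | T3 C | c
  A -> T0 T0 | a | d
  B -> T1 T2
  C -> c
  T0 -> a
  T1 -> c
  T2 -> b
  T3 -> d

CYK fill:
  cell(0,0) b: {T2}  orig:{}
  cell(1,1) b: {T2}  orig:{}
  cell(2,2) b: {T2}  orig:{}
  cell(0,1) bb: ∅
  cell(1,2) bb: ∅
  cell(0,2) bbb: ∅

S ∉ T[0,2] ⇒ NO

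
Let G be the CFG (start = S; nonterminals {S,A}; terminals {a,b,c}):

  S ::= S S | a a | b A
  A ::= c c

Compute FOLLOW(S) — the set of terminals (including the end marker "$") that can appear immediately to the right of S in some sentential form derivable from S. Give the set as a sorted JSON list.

FIRST iteration:
round 1:
  A via A→c c: +{c}
  S via S→a a: +{a}
  S via S→b A: +{b}
  S: {a,b}  A: {c}
round 2: done
  S: {a,b}  A: {c}

Compute FOLLOW by fixpoint:
FOLLOW(S) := {$}
round 1:
  S→S S: FOLLOW(S) ⊇ FIRST(S) = {a,b}; new: +{a,b}
  S→b A: FOLLOW(A) ⊇ FOLLOW(S) ⊇ {$,a,b}; new: +{$,a,b}
  S: {$,a,b}  A: {$,a,b}
round 2: (stable)
  S: {$,a,b}  A: {$,a,b}

FOLLOW(S) = ["$", "a", "b"]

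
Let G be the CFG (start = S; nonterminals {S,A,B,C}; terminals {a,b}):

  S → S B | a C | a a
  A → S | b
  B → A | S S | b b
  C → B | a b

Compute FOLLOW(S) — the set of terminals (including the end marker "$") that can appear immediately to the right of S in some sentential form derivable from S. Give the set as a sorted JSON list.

Compute FIRST by fixpoint:
[1]
  A via A→b: +{b}
  B via B→A: +{b}
  C via C→B: +{b}
  C via C→a b: +{a}
  S via S→a C: +{a}
  FIRST(S)={a}  FIRST(A)={b}  FIRST(B)={b}  FIRST(C)={a,b}
[2]
  A via A→S: +{a}
  B via B→A: +{a}
  FIRST(S)={a}  FIRST(A)={a,b}  FIRST(B)={a,b}  FIRST(C)={a,b}
[3] — fixpoint
  FIRST(S)={a}  FIRST(A)={a,b}  FIRST(B)={a,b}  FIRST(C)={a,b}

Compute FOLLOW by fixpoint:
initialize: $ ∈ FOLLOW(S)
iter 1:
  B→S S: FOLLOW(S) ⊇ FIRST(S) = {a}; new: +{a}
  S→S B: FOLLOW(S) ⊇ FIRST(B) = {a,b}; new: +{b}
  S→S B: FOLLOW(B) ⊇ FOLLOW(S) ⊇ {$,a,b}; new: +{$,a,b}
  S→a C: FOLLOW(C) ⊇ FOLLOW(S) ⊇ {$,a,b}; new: +{$,a,b}
  FOLLOW(S)={$,a,b}  FOLLOW(A)={}  FOLLOW(B)={$,a,b}  FOLLOW(C)={$,a,b}
iter 2:
  B→A: FOLLOW(A) ⊇ FOLLOW(B) ⊇ {$,a,b}; new: +{$,a,b}
  FOLLOW(S)={$,a,b}  FOLLOW(A)={$,a,b}  FOLLOW(B)={$,a,b}  FOLLOW(C)={$,a,b}
iter 3: done
  FOLLOW(S)={$,a,b}  FOLLOW(A)={$,a,b}  FOLLOW(B)={$,a,b}  FOLLOW(C)={$,a,b}

FOLLOW(S) = ["$", "a", "b"]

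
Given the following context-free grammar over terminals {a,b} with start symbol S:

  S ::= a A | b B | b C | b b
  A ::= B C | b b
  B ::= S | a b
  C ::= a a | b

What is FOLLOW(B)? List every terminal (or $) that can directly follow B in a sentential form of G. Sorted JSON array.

Compute FIRST by fixpoint:
iter 1:
  A via A→b b: +{b}
  B via B→a b: +{a}
  C via C→a a: +{a}
  C via C→b: +{b}
  S via S→a A: +{a}
  S via S→b B: +{b}
  FIRST(S)={a,b}  FIRST(A)={b}  FIRST(B)={a}  FIRST(C)={a,b}
iter 2:
  A via A→B C: +{a}
  B via B→S: +{b}
  FIRST(S)={a,b}  FIRST(A)={a,b}  FIRST(B)={a,b}  FIRST(C)={a,b}
iter 3: (no change)
  FIRST(S)={a,b}  FIRST(A)={a,b}  FIRST(B)={a,b}  FIRST(C)={a,b}

Compute FOLLOW by fixpoint:
FOLLOW(S) := {$}
[1]
  A→B C: FOLLOW(B) ⊇ FIRST(C) = {a,b}; new: +{a,b}
  B→S: FOLLOW(S) ⊇ FOLLOW(B) ⊇ {a,b}; new: +{a,b}
  S→a A: FOLLOW(A) ⊇ FOLLOW(S) ⊇ {$,a,b}; new: +{$,a,b}
  S→b B: FOLLOW(B) ⊇ FOLLOW(S) ⊇ {$,a,b}; new: +{$}
  S→b C: FOLLOW(C) ⊇ FOLLOW(S) ⊇ {$,a,b}; new: +{$,a,b}
  FOLLOW(S)={$,a,b}  FOLLOW(A)={$,a,b}  FOLLOW(B)={$,a,b}  FOLLOW(C)={$,a,b}
[2] — fixpoint
  FOLLOW(S)={$,a,b}  FOLLOW(A)={$,a,b}  FOLLOW(B)={$,a,b}  FOLLOW(C)={$,a,b}

FOLLOW(B) = ["$", "a", "b"]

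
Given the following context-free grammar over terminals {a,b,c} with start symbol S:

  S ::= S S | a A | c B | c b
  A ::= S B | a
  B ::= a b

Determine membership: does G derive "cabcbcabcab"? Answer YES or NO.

Convert to CNF:
  S -> S S | T0 A | T2 B | T2 T1
  A -> S B | a
  B -> T0 T1
  T0 -> a
  T1 -> b
  T2 -> c

CYK fill:
  [0..0]={T2}  "c"  orig:{}
  [1..1]={A,T0}  "a"  orig:{A}
  [2..2]={T1}  "b"  orig:{}
  [3..3]={T2}  "c"  orig:{}
  [4..4]={T1}  "b"  orig:{}
  [5..5]={T2}  "c"  orig:{}
  [6..6]={A,T0}  "a"  orig:{A}
  [7..7]={T1}  "b"  orig:{}
  [8..8]={T2}  "c"  orig:{}
  [9..9]={A,T0}  "a"  orig:{A}
  [10..10]={T1}  "b"  orig:{}
  [0..1]=∅  "ca"
  [1..2]={B}  "ab"
  [2..3]=∅  "bc"
  [3..4]={S}  "cb"
  [4..5]=∅  "bc"
  [5..6]=∅  "ca"
  [6..7]={B}  "ab"
  [7..8]=∅  "bc"
  [8..9]=∅  "ca"
  [9..10]={B}  "ab"
  [0..2]={S}  "cab"
  [1..3]=∅  "abc"
  [2..4]=∅  "bcb"
  [3..5]=∅  "cbc"
  [4..6]=∅  "bca"
  [5..7]={S}  "cab"
  [6..8]=∅  "abc"
  [7..9]=∅  "bca"
  [8..10]={S}  "cab"
  [0..3]=∅  "cabc"
  [1..4]=∅  "abcb"
  [2..5]=∅  "bcbc"
  [3..6]=∅  "cbca"
  [4..7]=∅  "bcab"
  [5..8]=∅  "cabc"
  [6..9]=∅  "abca"
  [7..10]=∅  "bcab"
  [0..4]={S}  "cabcb"
  [1..5]=∅  "abcbc"
  [2..6]=∅  "bcbca"
  [3..7]={S}  "cbcab"
  [4..8]=∅  "bcabc"
  [5..9]=∅  "cabca"
  [6..10]=∅  "abcab"
  [0..5]=∅  "cabcbc"
  [1..6]=∅  "abcbca"
  [2..7]=∅  "bcbcab"
  [3..8]=∅  "cbcabc"
  [4..9]=∅  "bcabca"
  [5..10]={S}  "cabcab"
  [0..6]=∅  "cabcbca"
  [1..7]=∅  "abcbcab"
  [2..8]=∅  "bcbcabc"
  [3..9]=∅  "cbcabca"
  [4..10]=∅  "bcabcab"
  [0..7]={S}  "cabcbcab"
  [1..8]=∅  "abcbcabc"
  [2..9]=∅  "bcbcabca"
  [3..10]={S}  "cbcabcab"
  [0..8]=∅  "cabcbcabc"
  [1..9]=∅  "abcbcabca"
  [2..10]=∅  "bcbcabcab"
  [0..9]=∅  "cabcbcabca"
  [1..10]=∅  "abcbcabcab"
  [0..10]={S}  "cabcbcabcab"

S ∈ T[0,10] ⇒ YES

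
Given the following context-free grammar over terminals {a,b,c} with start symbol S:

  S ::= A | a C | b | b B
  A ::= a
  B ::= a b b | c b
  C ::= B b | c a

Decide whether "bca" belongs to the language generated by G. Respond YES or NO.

CNF form of G:
  S -> T0 C | T1 B | a | b
  A -> a
  B -> T0 X3 | T2 T1
  C -> B T1 | T2 T0
  T0 -> a
  T1 -> b
  T2 -> c
  X3 -> T1 T1

Fill CYK table bottom-up:
  cell(0,0) b: {S,T1}  orig:{S}
  cell(1,1) c: {T2}  orig:{}
  cell(2,2) a: {A,S,T0}  orig:{A,S}
  cell(0,1) bc: ∅
  cell(1,2) ca: {C}
  cell(0,2) bca: ∅

S ∉ T[0,2] ⇒ NO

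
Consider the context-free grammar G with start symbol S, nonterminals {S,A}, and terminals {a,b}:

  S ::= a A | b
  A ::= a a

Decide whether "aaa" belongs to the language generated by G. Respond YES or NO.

CNF form of G:
  S -> T0 A | b
  A -> T0 T0
  T0 -> a

CYK table (by increasing span):
  [0..0]={T0}  "a"  orig:{}
  [1..1]={T0}  "a"  orig:{}
  [2..2]={T0}  "a"  orig:{}
  [0..1]={A}  "aa"
  [1..2]={A}  "aa"
  [0..2]={S}  "aaa"

S ∈ T[0,2] ⇒ YES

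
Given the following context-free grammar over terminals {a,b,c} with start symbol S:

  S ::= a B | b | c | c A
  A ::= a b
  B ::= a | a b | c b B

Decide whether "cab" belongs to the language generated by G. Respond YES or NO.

Convert to CNF:
  S -> T0 B | T2 A | b | c
  A -> T0 T1
  B -> T0 T1 | T2 X3 | a
  T0 -> a
  T1 -> b
  T2 -> c
  X3 -> T1 B

Fill CYK table bottom-up:
  T[0,0] 'c' = {S,T2}  orig:{S}
  T[1,1] 'a' = {B,T0}  orig:{B}
  T[2,2] 'b' = {S,T1}  orig:{S}
  T[0,1] 'ca' = ∅
  T[1,2] 'ab' = {A,B}
  T[0,2] 'cab' = {S}

S ∈ T[0,2] ⇒ YES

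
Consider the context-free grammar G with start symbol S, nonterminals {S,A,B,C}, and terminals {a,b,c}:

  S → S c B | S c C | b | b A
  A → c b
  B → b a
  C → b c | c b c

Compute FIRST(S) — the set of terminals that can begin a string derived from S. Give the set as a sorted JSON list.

FIRST iteration:
round 1:
  A via A→c b: +{c}
  B via B→b a: +{b}
  C via C→b c: +{b}
  C via C→c b c: +{c}
  S via S→b: +{b}
  FIRST[S]={b}  FIRST[A]={c}  FIRST[B]={b}  FIRST[C]={b,c}
round 2: — fixpoint
  FIRST[S]={b}  FIRST[A]={c}  FIRST[B]={b}  FIRST[C]={b,c}

FIRST(S) = ["b"]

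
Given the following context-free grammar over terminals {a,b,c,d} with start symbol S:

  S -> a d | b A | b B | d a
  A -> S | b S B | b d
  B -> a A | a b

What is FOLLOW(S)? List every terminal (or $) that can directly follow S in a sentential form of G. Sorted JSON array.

Compute FIRST by fixpoint:
[1]
  A via A→b S B: +{b}
  B via B→a A: +{a}
  S via S→a d: +{a}
  S via S→b A: +{b}
  S via S→d a: +{d}
  FIRST[S]={a,b,d}  FIRST[A]={b}  FIRST[B]={a}
[2]
  A via A→S: +{a,d}
  FIRST[S]={a,b,d}  FIRST[A]={a,b,d}  FIRST[B]={a}
[3] (no change)
  FIRST[S]={a,b,d}  FIRST[A]={a,b,d}  FIRST[B]={a}

Compute FOLLOW by fixpoint:
FOLLOW(S) := {$}
[1]
  A→b S B: FOLLOW(S) ⊇ FIRST(B) = {a}; new: +{a}
  S→b A: FOLLOW(A) ⊇ FOLLOW(S) ⊇ {$,a}; new: +{$,a}
  S→b B: FOLLOW(B) ⊇ FOLLOW(S) ⊇ {$,a}; new: +{$,a}
  FOLLOW[S]={$,a}  FOLLOW[A]={$,a}  FOLLOW[B]={$,a}
[2] (no change)
  FOLLOW[S]={$,a}  FOLLOW[A]={$,a}  FOLLOW[B]={$,a}

FOLLOW(S) = ["$", "a"]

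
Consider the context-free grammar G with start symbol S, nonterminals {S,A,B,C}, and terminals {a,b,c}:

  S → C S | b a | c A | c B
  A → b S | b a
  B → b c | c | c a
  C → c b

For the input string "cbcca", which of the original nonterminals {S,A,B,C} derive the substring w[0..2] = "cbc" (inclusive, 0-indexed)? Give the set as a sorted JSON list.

Convert to CNF:
  S -> C S | T0 T1 | T2 A | T2 B
  A -> T0 S | T0 T1
  B -> T0 T2 | T2 T1 | c
  C -> T2 T0
  T0 -> b
  T1 -> a
  T2 -> c

Fill CYK table bottom-up — only the sub-triangle for w[0..2]:
  [0..0]={B,T2}  "c"  orig:{B}
  [1..1]={T0}  "b"  orig:{}
  [2..2]={B,T2}  "c"  orig:{B}
  [0..1]={C}  "cb"
  [1..2]={B}  "bc"
  [0..2]={S}  "cbc"

Original NTs in T[0,2] deriving "cbc": ["S"]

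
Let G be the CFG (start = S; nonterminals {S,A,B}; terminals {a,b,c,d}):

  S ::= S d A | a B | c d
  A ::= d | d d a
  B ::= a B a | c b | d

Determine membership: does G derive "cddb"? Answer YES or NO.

Convert to CNF:
  S -> S X6 | T1 B | T2 T0
  A -> T0 X4 | d
  B -> T1 X5 | T2 T3 | d
  T0 -> d
  T1 -> a
  T2 -> c
  T3 -> b
  X4 -> T0 T1
  X5 -> B T1
  X6 -> T0 A

Fill CYK table bottom-up:
  [0..0]={T2}  "c"  orig:{}
  [1..1]={A,B,T0}  "d"  orig:{A,B}
  [2..2]={A,B,T0}  "d"  orig:{A,B}
  [3..3]={T3}  "b"  orig:{}
  [0..1]={S}  "cd"
  [1..2]={X6}  "dd"  orig:{}
  [2..3]=∅  "db"
  [0..2]=∅  "cdd"
  [1..3]=∅  "ddb"
  [0..3]=∅  "cddb"

S ∉ T[0,3] ⇒ NO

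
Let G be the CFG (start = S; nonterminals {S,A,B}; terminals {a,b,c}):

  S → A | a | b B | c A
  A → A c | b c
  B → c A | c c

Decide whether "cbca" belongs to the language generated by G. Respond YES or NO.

CNF form of G:
  S -> A T0 | T0 A | T1 B | T1 T0 | a
  A -> A T0 | T1 T0
  B -> T0 A | T0 T0
  T0 -> c
  T1 -> b

CYK table (by increasing span):
  [0..0]={T0}  "c"  orig:{}
  [1..1]={T1}  "b"  orig:{}
  [2..2]={T0}  "c"  orig:{}
  [3..3]={S}  "a"
  [0..1]=∅  "cb"
  [1..2]={A,S}  "bc"
  [2..3]=∅  "ca"
  [0..2]={B,S}  "cbc"
  [1..3]=∅  "bca"
  [0..3]=∅  "cbca"

S ∉ T[0,3] ⇒ NO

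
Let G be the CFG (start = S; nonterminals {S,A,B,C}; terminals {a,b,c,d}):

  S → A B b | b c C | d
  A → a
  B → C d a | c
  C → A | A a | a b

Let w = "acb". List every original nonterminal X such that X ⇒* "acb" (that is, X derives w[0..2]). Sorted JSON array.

CNF form of G:
  S -> A X5 | T2 X6 | d
  A -> a
  B -> C X4 | c
  C -> A T1 | T1 T2 | a
  T0 -> d
  T1 -> a
  T2 -> b
  T3 -> c
  X4 -> T0 T1
  X5 -> B T2
  X6 -> T3 C

Fill CYK table bottom-up (cells [i..j] with 0 ≤ i ≤ j ≤ 2 only):
  [0..0]={A,C,T1}  "a"  orig:{A,C}
  [1..1]={B,T3}  "c"  orig:{B}
  [2..2]={T2}  "b"  orig:{}
  [0..1]=∅  "ac"
  [1..2]={X5}  "cb"  orig:{}
  [0..2]={S}  "acb"

Original NTs in T[0,2] deriving "acb": ["S"]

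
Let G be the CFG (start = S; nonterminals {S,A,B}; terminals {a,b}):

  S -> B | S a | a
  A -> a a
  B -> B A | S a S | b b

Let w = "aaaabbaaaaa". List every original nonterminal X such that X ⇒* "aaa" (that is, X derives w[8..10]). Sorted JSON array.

CNF form of G:
  S -> B A | S T0 | S X3 | T1 T1 | a
  A -> T0 T0
  B -> B A | S X2 | T1 T1
  T0 -> a
  T1 -> b
  X2 -> T0 S
  X3 -> T0 S

Fill CYK table bottom-up — only the sub-triangle for w[8..10]:
  [8..8]={S,T0}  "a"  orig:{S}
  [9..9]={S,T0}  "a"  orig:{S}
  [10..10]={S,T0}  "a"  orig:{S}
  [8..9]={A,S,X2,X3}  "aa"  orig:{A,S}
  [9..10]={A,S,X2,X3}  "aa"  orig:{A,S}
  [8..10]={B,S,X2,X3}  "aaa"  orig:{B,S}

Original NTs in T[8,10] deriving "aaa": ["B", "S"]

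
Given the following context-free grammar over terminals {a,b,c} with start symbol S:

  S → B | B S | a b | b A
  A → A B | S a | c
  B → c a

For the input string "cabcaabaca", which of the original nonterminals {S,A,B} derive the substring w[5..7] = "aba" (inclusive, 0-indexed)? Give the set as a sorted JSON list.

CNF form of G:
  S -> B S | T0 T2 | T1 T0 | T2 A
  A -> A B | S T0 | c
  B -> T1 T0
  T0 -> a
  T1 -> c
  T2 -> b

CYK fill — only the sub-triangle for w[5..7]:
  T[5,5] 'a' = {T0}  orig:{}
  T[6,6] 'b' = {T2}  orig:{}
  T[7,7] 'a' = {T0}  orig:{}
  T[5,6] 'ab' = {S}
  T[6,7] 'ba' = ∅
  T[5,7] 'aba' = {A}

Original NTs in T[5,7] deriving "aba": ["A"]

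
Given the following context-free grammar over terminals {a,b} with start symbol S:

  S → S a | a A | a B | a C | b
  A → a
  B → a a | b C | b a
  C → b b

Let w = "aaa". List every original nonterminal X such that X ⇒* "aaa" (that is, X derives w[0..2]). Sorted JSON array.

Convert to CNF:
  S -> S T0 | T0 A | T0 B | T0 C | b
  A -> a
  B -> T0 T0 | T1 C | T1 T0
  C -> T1 T1
  T0 -> a
  T1 -> b

CYK fill, restricted to cells inside w[0..2]:
  [0..0]={A,T0}  "a"  orig:{A}
  [1..1]={A,T0}  "a"  orig:{A}
  [2..2]={A,T0}  "a"  orig:{A}
  [0..1]={B,S}  "aa"
  [1..2]={B,S}  "aa"
  [0..2]={S}  "aaa"

Original NTs in T[0,2] deriving "aaa": ["S"]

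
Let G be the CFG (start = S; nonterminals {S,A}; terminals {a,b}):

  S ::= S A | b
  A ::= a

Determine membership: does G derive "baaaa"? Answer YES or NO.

CNF form of G:
  S -> S A | b
  A -> a

Fill CYK table bottom-up:
  cell(0,0) b: {S}
  cell(1,1) a: {A}
  cell(2,2) a: {A}
  cell(3,3) a: {A}
  cell(4,4) a: {A}
  cell(0,1) ba: {S}
  cell(1,2) aa: ∅
  cell(2,3) aa: ∅
  cell(3,4) aa: ∅
  cell(0,2) baa: {S}
  cell(1,3) aaa: ∅
  cell(2,4) aaa: ∅
  cell(0,3) baaa: {S}
  cell(1,4) aaaa: ∅
  cell(0,4) baaaa: {S}

S ∈ T[0,4] ⇒ YES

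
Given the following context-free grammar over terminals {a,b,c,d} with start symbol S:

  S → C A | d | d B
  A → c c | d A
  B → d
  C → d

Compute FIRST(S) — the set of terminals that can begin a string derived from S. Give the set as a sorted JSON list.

FIRST iteration:
iter 1:
  A via A→c c: +{c}
  A via A→d A: +{d}
  B via B→d: +{d}
  C via C→d: +{d}
  S via S→C A: +{d}
  FIRST(S)={d}  FIRST(A)={c,d}  FIRST(B)={d}  FIRST(C)={d}
iter 2: (stable)
  FIRST(S)={d}  FIRST(A)={c,d}  FIRST(B)={d}  FIRST(C)={d}

FIRST(S) = ["d"]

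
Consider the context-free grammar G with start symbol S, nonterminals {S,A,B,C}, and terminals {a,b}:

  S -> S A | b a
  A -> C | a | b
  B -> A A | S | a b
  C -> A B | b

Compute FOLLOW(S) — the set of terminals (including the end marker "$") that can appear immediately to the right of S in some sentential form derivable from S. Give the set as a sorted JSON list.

FIRST sets, iterate to fixpoint:
round 1:
  A via A→a: +{a}
  A via A→b: +{b}
  B via B→A A: +{a,b}
  C via C→A B: +{a,b}
  S via S→b a: +{b}
  FIRST[S]={b}  FIRST[A]={a,b}  FIRST[B]={a,b}  FIRST[C]={a,b}
round 2: (no change)
  FIRST[S]={b}  FIRST[A]={a,b}  FIRST[B]={a,b}  FIRST[C]={a,b}

FOLLOW sets:
FOLLOW(S) := {$}
iter 1:
  B→A A: FOLLOW(A) ⊇ FIRST(A) = {a,b}; new: +{a,b}
  S→S A: FOLLOW(S) ⊇ FIRST(A) = {a,b}; new: +{a,b}
  S→S A: FOLLOW(A) ⊇ FOLLOW(S) ⊇ {$,a,b}; new: +{$}
  FOLLOW(S)={$,a,b}  FOLLOW(A)={$,a,b}  FOLLOW(B)={}  FOLLOW(C)={}
iter 2:
  A→C: FOLLOW(C) ⊇ FOLLOW(A) ⊇ {$,a,b}; new: +{$,a,b}
  C→A B: FOLLOW(B) ⊇ FOLLOW(C) ⊇ {$,a,b}; new: +{$,a,b}
  FOLLOW(S)={$,a,b}  FOLLOW(A)={$,a,b}  FOLLOW(B)={$,a,b}  FOLLOW(C)={$,a,b}
iter 3: (stable)
  FOLLOW(S)={$,a,b}  FOLLOW(A)={$,a,b}  FOLLOW(B)={$,a,b}  FOLLOW(C)={$,a,b}

FOLLOW(S) = ["$", "a", "b"]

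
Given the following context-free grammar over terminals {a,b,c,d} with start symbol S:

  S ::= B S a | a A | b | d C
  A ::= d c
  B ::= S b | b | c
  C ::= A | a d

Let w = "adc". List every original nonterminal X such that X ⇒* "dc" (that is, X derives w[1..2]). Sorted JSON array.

CNF form of G:
  S -> B X4 | T0 C | T3 A | b
  A -> T0 T1
  B -> S T2 | b | c
  C -> T0 T1 | T3 T0
  T0 -> d
  T1 -> c
  T2 -> b
  T3 -> a
  X4 -> S T3

CYK fill — only the sub-triangle for w[1..2]:
  [1..1]={T0}  "d"  orig:{}
  [2..2]={B,T1}  "c"  orig:{B}
  [1..2]={A,C}  "dc"

Original NTs in T[1,2] deriving "dc": ["A", "C"]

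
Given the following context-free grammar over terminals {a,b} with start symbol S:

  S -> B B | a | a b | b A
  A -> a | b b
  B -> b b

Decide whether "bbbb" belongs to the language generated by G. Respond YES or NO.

Convert to CNF:
  S -> B B | T0 A | T1 T0 | a
  A -> T0 T0 | a
  B -> T0 T0
  T0 -> b
  T1 -> a

CYK table (by increasing span):
  cell(0,0) b: {T0}  orig:{}
  cell(1,1) b: {T0}  orig:{}
  cell(2,2) b: {T0}  orig:{}
  cell(3,3) b: {T0}  orig:{}
  cell(0,1) bb: {A,B}
  cell(1,2) bb: {A,B}
  cell(2,3) bb: {A,B}
  cell(0,2) bbb: {S}
  cell(1,3) bbb: {S}
  cell(0,3) bbbb: {S}

S ∈ T[0,3] ⇒ YES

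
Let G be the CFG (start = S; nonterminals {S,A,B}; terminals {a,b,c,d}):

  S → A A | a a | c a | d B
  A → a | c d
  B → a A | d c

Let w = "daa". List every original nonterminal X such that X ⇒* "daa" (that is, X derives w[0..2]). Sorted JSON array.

Convert to CNF:
  S -> A A | T0 T2 | T1 B | T2 T2
  A -> T0 T1 | a
  B -> T1 T0 | T2 A
  T0 -> c
  T1 -> d
  T2 -> a

CYK fill (cells [i..j] with 0 ≤ i ≤ j ≤ 2 only):
  [0..0]={T1}  "d"  orig:{}
  [1..1]={A,T2}  "a"  orig:{A}
  [2..2]={A,T2}  "a"  orig:{A}
  [0..1]=∅  "da"
  [1..2]={B,S}  "aa"
  [0..2]={S}  "daa"

Original NTs in T[0,2] deriving "daa": ["S"]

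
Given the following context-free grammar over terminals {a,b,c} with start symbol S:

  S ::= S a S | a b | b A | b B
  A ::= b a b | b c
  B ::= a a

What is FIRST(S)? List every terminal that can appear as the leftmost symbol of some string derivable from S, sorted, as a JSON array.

FIRST iteration:
iter 1:
  A via A→b a b: +{b}
  B via B→a a: +{a}
  S via S→a b: +{a}
  S via S→b A: +{b}
  FIRST[S]={a,b}  FIRST[A]={b}  FIRST[B]={a}
iter 2: (no change)
  FIRST[S]={a,b}  FIRST[A]={b}  FIRST[B]={a}

FIRST(S) = ["a", "b"]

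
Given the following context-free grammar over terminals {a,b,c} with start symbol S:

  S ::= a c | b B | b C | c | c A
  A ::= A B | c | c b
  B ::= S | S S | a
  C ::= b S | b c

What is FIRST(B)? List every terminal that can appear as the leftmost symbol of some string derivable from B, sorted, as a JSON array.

FIRST iteration:
pass 1:
  A via A→c: +{c}
  B via B→a: +{a}
  C via C→b S: +{b}
  S via S→a c: +{a}
  S via S→b B: +{b}
  S via S→c: +{c}
  FIRST[S]={a,b,c}  FIRST[A]={c}  FIRST[B]={a}  FIRST[C]={b}
pass 2:
  B via B→S: +{b,c}
  FIRST[S]={a,b,c}  FIRST[A]={c}  FIRST[B]={a,b,c}  FIRST[C]={b}
pass 3: (no change)
  FIRST[S]={a,b,c}  FIRST[A]={c}  FIRST[B]={a,b,c}  FIRST[C]={b}

FIRST(B) = ["a", "b", "c"]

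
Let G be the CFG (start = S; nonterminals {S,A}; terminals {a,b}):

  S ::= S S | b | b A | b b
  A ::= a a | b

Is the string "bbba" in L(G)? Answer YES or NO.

CNF form of G:
  S -> S S | T1 A | T1 T1 | b
  A -> T0 T0 | b
  T0 -> a
  T1 -> b

Fill CYK table bottom-up:
  cell(0,0) b: {A,S,T1}  orig:{A,S}
  cell(1,1) b: {A,S,T1}  orig:{A,S}
  cell(2,2) b: {A,S,T1}  orig:{A,S}
  cell(3,3) a: {T0}  orig:{}
  cell(0,1) bb: {S}
  cell(1,2) bb: {S}
  cell(2,3) ba: ∅
  cell(0,2) bbb: {S}
  cell(1,3) bba: ∅
  cell(0,3) bbba: ∅

S ∉ T[0,3] ⇒ NO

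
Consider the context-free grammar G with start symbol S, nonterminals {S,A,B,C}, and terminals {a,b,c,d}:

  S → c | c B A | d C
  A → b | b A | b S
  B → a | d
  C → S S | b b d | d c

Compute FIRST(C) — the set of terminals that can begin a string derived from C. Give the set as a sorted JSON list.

FIRST iteration:
iter 1:
  A via A→b: +{b}
  B via B→a: +{a}
  B via B→d: +{d}
  C via C→b b d: +{b}
  C via C→d c: +{d}
  S via S→c: +{c}
  S via S→d C: +{d}
  FIRST(S)={c,d}  FIRST(A)={b}  FIRST(B)={a,d}  FIRST(C)={b,d}
iter 2:
  C via C→S S: +{c}
  FIRST(S)={c,d}  FIRST(A)={b}  FIRST(B)={a,d}  FIRST(C)={b,c,d}
iter 3: (no change)
  FIRST(S)={c,d}  FIRST(A)={b}  FIRST(B)={a,d}  FIRST(C)={b,c,d}

FIRST(C) = ["b", "c", "d"]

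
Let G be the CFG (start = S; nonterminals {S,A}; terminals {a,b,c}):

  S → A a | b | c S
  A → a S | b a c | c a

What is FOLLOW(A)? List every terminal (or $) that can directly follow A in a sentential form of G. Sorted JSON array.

Compute FIRST by fixpoint:
iter 1:
  A via A→a S: +{a}
  A via A→b a c: +{b}
  A via A→c a: +{c}
  S via S→A a: +{a,b,c}
  S: {a,b,c}  A: {a,b,c}
iter 2: done
  S: {a,b,c}  A: {a,b,c}

Compute FOLLOW by fixpoint:
FOLLOW(S) := {$}
round 1:
  S→A a: FOLLOW(A) ⊇ FIRST(a) = {a}; new: +{a}
  FOLLOW[S]={$}  FOLLOW[A]={a}
round 2:
  A→a S: FOLLOW(S) ⊇ FOLLOW(A) ⊇ {a}; new: +{a}
  FOLLOW[S]={$,a}  FOLLOW[A]={a}
round 3: (no change)
  FOLLOW[S]={$,a}  FOLLOW[A]={a}

FOLLOW(A) = ["a"]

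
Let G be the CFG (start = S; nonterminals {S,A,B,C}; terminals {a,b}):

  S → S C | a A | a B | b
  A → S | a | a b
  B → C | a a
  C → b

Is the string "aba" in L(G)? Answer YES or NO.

Convert to CNF:
  S -> S C | T0 A | T0 B | b
  A -> S C | T0 A | T0 B | T0 T1 | a | b
  B -> T0 T0 | b
  C -> b
  T0 -> a
  T1 -> b

CYK table (by increasing span):
  [0..0]={A,T0}  "a"  orig:{A}
  [1..1]={A,B,C,S,T1}  "b"  orig:{A,B,C,S}
  [2..2]={A,T0}  "a"  orig:{A}
  [0..1]={A,S}  "ab"
  [1..2]=∅  "ba"
  [0..2]=∅  "aba"

S ∉ T[0,2] ⇒ NO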